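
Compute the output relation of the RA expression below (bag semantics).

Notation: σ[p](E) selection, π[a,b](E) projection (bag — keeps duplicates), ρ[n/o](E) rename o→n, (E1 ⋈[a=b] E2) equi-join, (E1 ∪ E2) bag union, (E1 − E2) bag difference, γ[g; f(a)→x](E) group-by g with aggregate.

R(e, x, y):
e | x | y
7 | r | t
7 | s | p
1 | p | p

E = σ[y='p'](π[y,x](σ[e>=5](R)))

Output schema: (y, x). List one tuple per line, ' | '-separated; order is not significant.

Row counts bottom-up:
  R → 3
  σ[e>=5](R) → 2
  π[y,x](σ[e>=5](R)) → 2
  σ[y='p'](π[y,x](σ[e>=5](R))) → 1

== RESULT ==
y | x
p | s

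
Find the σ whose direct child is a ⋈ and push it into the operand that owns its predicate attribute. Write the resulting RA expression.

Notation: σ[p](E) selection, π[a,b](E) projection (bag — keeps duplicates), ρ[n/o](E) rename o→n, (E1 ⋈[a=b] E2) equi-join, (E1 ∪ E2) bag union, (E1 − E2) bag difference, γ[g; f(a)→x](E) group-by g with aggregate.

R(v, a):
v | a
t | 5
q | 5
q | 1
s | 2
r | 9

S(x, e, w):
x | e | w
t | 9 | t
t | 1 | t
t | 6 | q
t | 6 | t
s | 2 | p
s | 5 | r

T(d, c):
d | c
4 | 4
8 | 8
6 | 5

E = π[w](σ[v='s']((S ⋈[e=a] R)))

σ filters on v, owned by the right side.
E' = π[w]((S ⋈[e=a] σ[v='s'](R)))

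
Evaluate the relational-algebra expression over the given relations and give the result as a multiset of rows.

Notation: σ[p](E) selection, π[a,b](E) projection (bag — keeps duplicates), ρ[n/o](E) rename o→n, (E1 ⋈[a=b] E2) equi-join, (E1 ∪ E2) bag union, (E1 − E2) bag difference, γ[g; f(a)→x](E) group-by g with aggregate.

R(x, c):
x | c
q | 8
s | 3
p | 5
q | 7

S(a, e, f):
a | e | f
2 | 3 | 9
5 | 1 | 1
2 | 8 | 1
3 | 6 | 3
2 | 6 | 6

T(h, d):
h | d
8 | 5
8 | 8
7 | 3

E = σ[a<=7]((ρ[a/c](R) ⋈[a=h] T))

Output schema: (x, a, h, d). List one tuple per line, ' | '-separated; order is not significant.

Subexpression sizes:
  R → 4
  ρ[a/c](R) → 4
  T → 3
  (ρ[a/c](R) ⋈[a=h] T) → 3
  σ[a<=7]((ρ[a/c](R) ⋈[a=h] T)) → 1

== RESULT ==
x | a | h | d
q | 7 | 7 | 3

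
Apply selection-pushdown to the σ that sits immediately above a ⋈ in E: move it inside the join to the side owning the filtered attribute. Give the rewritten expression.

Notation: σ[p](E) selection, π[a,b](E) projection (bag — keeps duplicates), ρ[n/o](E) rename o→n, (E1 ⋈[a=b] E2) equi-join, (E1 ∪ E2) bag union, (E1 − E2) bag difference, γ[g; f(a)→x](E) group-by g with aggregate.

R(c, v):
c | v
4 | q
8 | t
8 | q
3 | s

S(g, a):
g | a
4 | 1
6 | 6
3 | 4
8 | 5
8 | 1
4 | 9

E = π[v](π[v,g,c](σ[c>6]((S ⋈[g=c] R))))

σ filters on c, owned by the right side.
E' = π[v](π[v,g,c]((S ⋈[g=c] σ[c>6](R))))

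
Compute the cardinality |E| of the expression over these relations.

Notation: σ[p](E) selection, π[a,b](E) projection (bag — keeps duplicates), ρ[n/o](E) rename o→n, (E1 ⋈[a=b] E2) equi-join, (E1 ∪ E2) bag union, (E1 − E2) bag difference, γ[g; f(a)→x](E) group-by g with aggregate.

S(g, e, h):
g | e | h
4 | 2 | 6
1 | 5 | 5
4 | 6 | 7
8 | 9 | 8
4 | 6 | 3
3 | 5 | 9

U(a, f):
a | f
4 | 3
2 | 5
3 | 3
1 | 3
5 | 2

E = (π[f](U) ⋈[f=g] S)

Row counts bottom-up:
  U → 5
  π[f](U) → 5
  S → 6
  (π[f](U) ⋈[f=g] S) → 3

|E| = 3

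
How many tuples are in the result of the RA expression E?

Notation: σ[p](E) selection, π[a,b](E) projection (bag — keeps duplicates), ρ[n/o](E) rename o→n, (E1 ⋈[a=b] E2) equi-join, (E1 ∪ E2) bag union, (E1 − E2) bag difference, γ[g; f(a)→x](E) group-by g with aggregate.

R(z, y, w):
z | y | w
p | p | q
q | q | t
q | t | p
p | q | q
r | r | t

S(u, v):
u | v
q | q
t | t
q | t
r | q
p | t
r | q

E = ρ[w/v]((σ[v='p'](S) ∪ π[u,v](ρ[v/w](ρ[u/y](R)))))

Row counts bottom-up:
  S → 6
  σ[v='p'](S) → 0
  R → 5
  ρ[u/y](R) → 5
  ρ[v/w](ρ[u/y](R)) → 5
  π[u,v](ρ[v/w](ρ[u/y](R))) → 5
  (σ[v='p'](S) ∪ π[u,v](ρ[v/w](ρ[u/y](R)))) → 5
  ρ[w/v]((σ[v='p'](S) ∪ π[u,v](ρ[v/w](ρ[u/y](R))))) → 5

|E| = 5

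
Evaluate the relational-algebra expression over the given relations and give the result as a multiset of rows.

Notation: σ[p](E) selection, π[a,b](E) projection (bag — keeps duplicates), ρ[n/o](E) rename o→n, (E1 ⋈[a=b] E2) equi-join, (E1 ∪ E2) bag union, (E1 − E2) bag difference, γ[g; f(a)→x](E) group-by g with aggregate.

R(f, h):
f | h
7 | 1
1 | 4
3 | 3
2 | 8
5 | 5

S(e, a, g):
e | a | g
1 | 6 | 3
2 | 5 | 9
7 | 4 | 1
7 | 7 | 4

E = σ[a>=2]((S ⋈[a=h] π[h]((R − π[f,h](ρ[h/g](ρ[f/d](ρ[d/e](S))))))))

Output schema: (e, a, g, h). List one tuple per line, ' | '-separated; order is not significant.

Subexpression sizes:
  S → 4
  R → 5
  S → 4
  ρ[d/e](S) → 4
  ρ[f/d](ρ[d/e](S)) → 4
  ρ[h/g](ρ[f/d](ρ[d/e](S))) → 4
  π[f,h](ρ[h/g](ρ[f/d](ρ[d/e](S)))) → 4
  (R − π[f,h](ρ[h/g](ρ[f/d](ρ[d/e](S))))) → 4
  π[h]((R − π[f,h](ρ[h/g](ρ[f/d](ρ[d/e](S)))))) → 4
  (S ⋈[a=h] π[h]((R − π[f,h](ρ[h/g](ρ[f/d](ρ[d/e](S))))))) → 2
  σ[a>=2]((S ⋈[a=h] π[h]((R − π[f,h](ρ[h/g](ρ[f/d](ρ[d/e](S)))))))) → 2

== RESULT ==
e | a | g | h
2 | 5 | 9 | 5
7 | 4 | 1 | 4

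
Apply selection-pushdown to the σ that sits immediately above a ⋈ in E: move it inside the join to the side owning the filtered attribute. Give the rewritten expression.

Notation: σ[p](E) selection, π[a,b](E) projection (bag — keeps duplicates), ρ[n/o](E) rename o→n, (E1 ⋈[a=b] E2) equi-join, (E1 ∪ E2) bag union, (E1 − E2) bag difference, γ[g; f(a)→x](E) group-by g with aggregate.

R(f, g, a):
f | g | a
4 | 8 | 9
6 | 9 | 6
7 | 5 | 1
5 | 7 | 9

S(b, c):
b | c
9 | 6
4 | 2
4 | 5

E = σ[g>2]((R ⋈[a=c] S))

σ filters on g, owned by the left side.
E' = (σ[g>2](R) ⋈[a=c] S)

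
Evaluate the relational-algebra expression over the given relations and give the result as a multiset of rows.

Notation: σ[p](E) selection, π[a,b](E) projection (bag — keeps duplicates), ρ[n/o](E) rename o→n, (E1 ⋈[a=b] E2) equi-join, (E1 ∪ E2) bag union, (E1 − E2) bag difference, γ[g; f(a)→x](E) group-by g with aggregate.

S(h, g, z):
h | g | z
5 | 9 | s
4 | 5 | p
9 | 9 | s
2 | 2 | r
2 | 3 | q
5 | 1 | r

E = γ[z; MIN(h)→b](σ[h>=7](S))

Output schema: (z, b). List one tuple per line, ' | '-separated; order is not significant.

Stepwise |·|:
  S → 6
  σ[h>=7](S) → 1
  γ[z; MIN(h)→b](σ[h>=7](S)) → 1

== RESULT ==
z | b
s | 9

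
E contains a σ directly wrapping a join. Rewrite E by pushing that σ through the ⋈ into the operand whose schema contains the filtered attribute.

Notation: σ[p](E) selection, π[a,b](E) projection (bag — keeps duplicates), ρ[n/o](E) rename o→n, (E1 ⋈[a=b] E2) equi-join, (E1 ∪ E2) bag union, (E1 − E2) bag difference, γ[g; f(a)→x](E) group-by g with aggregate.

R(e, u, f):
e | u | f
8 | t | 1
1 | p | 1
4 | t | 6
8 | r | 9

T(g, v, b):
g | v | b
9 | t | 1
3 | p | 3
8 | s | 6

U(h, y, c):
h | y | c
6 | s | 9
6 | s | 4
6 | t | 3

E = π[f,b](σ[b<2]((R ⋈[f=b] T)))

σ filters on b, owned by the right side.
E' = π[f,b]((R ⋈[f=b] σ[b<2](T)))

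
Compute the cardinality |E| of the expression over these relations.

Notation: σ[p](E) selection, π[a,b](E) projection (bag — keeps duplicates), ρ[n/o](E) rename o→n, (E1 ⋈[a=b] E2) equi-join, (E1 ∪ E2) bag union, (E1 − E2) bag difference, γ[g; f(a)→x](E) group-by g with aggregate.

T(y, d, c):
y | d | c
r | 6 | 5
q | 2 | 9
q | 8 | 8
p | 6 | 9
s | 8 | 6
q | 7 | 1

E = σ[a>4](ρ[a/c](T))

Stepwise |·|:
  T → 6
  ρ[a/c](T) → 6
  σ[a>4](ρ[a/c](T)) → 5

|E| = 5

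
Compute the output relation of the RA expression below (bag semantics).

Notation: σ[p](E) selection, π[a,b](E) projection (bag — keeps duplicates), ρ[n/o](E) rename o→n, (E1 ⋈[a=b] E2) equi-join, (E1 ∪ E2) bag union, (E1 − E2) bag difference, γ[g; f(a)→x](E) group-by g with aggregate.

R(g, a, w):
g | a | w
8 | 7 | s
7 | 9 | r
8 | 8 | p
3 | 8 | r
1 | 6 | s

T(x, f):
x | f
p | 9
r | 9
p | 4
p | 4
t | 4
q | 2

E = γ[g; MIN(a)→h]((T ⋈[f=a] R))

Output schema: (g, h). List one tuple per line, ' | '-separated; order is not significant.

Stepwise |·|:
  T → 6
  R → 5
  (T ⋈[f=a] R) → 2
  γ[g; MIN(a)→h]((T ⋈[f=a] R)) → 1

== RESULT ==
g | h
7 | 9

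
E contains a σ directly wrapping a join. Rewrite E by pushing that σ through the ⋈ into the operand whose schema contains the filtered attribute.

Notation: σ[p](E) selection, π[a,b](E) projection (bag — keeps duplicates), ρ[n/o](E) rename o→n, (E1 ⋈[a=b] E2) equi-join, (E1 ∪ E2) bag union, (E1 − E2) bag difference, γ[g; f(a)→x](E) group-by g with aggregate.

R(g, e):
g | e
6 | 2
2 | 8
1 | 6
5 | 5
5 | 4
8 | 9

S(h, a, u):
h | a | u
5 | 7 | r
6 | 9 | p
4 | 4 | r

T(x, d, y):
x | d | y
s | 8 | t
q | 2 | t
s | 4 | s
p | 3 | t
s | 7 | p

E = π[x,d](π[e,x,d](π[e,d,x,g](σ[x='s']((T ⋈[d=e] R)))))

σ filters on x, owned by the left side.
E' = π[x,d](π[e,x,d](π[e,d,x,g]((σ[x='s'](T) ⋈[d=e] R))))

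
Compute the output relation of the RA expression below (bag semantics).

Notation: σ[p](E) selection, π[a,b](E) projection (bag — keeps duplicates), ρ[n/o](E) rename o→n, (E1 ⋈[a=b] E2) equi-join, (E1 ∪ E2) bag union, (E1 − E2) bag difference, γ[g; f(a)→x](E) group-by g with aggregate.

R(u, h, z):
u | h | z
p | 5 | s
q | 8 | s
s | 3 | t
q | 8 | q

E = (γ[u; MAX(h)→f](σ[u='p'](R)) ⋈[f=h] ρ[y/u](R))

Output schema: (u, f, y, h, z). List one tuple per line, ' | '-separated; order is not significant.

Subexpression sizes:
  R → 4
  σ[u='p'](R) → 1
  γ[u; MAX(h)→f](σ[u='p'](R)) → 1
  R → 4
  ρ[y/u](R) → 4
  (γ[u; MAX(h)→f](σ[u='p'](R)) ⋈[f=h] ρ[y/u](R)) → 1

== RESULT ==
u | f | y | h | z
p | 5 | p | 5 | s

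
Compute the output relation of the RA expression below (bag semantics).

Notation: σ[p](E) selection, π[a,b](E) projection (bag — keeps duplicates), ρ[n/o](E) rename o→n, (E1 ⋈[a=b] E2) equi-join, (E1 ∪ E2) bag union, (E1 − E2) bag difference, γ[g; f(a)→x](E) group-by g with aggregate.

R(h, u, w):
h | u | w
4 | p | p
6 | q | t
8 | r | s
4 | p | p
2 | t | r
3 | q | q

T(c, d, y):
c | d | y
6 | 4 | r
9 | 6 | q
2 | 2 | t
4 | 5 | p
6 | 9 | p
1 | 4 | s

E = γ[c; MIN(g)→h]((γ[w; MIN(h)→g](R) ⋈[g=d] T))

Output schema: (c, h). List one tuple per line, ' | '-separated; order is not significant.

Row counts bottom-up:
  R → 6
  γ[w; MIN(h)→g](R) → 5
  T → 6
  (γ[w; MIN(h)→g](R) ⋈[g=d] T) → 4
  γ[c; MIN(g)→h]((γ[w; MIN(h)→g](R) ⋈[g=d] T)) → 4

== RESULT ==
c | h
1 | 4
2 | 2
6 | 4
9 | 6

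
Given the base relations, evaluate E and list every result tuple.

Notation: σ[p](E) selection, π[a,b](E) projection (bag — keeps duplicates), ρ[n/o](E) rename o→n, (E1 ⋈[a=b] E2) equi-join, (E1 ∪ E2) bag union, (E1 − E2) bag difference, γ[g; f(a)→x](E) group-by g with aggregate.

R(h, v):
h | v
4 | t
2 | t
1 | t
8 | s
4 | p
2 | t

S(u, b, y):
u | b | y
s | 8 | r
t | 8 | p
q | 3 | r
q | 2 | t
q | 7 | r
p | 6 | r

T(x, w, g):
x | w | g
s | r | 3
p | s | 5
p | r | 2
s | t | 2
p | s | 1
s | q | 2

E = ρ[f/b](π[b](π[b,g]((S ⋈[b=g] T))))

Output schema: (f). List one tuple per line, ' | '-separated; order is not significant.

Stepwise |·|:
  S → 6
  T → 6
  (S ⋈[b=g] T) → 4
  π[b,g]((S ⋈[b=g] T)) → 4
  π[b](π[b,g]((S ⋈[b=g] T))) → 4
  ρ[f/b](π[b](π[b,g]((S ⋈[b=g] T)))) → 4

== RESULT ==
f
2
2
2
3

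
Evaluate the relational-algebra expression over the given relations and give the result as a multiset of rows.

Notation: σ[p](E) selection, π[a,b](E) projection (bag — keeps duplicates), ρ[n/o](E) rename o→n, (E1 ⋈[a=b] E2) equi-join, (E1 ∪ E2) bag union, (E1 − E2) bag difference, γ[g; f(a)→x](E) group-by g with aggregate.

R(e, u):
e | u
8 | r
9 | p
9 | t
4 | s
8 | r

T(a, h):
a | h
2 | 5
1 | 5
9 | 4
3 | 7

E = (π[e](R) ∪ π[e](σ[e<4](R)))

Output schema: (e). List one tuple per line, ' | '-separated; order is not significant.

Row counts bottom-up:
  R → 5
  π[e](R) → 5
  R → 5
  σ[e<4](R) → 0
  π[e](σ[e<4](R)) → 0
  (π[e](R) ∪ π[e](σ[e<4](R))) → 5

== RESULT ==
e
4
8
8
9
9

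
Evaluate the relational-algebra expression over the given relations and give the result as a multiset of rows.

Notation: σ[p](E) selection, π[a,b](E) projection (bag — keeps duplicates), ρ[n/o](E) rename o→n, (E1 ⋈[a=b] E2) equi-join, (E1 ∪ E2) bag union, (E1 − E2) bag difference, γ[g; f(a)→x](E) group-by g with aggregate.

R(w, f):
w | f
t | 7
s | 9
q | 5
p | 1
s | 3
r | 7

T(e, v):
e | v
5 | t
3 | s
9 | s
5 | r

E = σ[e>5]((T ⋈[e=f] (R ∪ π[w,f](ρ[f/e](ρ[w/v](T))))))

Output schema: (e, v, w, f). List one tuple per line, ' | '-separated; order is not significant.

Subexpression sizes:
  T → 4
  R → 6
  T → 4
  ρ[w/v](T) → 4
  ρ[f/e](ρ[w/v](T)) → 4
  π[w,f](ρ[f/e](ρ[w/v](T))) → 4
  (R ∪ π[w,f](ρ[f/e](ρ[w/v](T)))) → 10
  (T ⋈[e=f] (R ∪ π[w,f](ρ[f/e](ρ[w/v](T))))) → 10
  σ[e>5]((T ⋈[e=f] (R ∪ π[w,f](ρ[f/e](ρ[w/v](T)))))) → 2

== RESULT ==
e | v | w | f
9 | s | s | 9
9 | s | s | 9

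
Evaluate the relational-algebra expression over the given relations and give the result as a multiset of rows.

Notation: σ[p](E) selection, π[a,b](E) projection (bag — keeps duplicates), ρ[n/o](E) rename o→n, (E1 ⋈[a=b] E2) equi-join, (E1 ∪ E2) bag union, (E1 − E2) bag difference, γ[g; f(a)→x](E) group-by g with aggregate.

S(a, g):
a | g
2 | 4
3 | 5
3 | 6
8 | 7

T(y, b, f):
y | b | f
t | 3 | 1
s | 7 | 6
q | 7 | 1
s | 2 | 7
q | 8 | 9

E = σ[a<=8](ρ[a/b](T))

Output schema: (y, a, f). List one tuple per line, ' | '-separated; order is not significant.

Per-node cardinality:
  T → 5
  ρ[a/b](T) → 5
  σ[a<=8](ρ[a/b](T)) → 5

== RESULT ==
y | a | f
q | 7 | 1
q | 8 | 9
s | 2 | 7
s | 7 | 6
t | 3 | 1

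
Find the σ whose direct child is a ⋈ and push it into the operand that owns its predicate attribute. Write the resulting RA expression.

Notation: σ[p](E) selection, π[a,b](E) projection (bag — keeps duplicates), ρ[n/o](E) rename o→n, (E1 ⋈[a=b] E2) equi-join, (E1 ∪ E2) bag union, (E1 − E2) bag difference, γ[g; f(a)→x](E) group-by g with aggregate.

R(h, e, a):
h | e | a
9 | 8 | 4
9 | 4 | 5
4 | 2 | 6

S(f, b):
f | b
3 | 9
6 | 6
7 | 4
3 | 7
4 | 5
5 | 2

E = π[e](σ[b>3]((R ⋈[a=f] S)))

σ filters on b, owned by the right side.
E' = π[e]((R ⋈[a=f] σ[b>3](S)))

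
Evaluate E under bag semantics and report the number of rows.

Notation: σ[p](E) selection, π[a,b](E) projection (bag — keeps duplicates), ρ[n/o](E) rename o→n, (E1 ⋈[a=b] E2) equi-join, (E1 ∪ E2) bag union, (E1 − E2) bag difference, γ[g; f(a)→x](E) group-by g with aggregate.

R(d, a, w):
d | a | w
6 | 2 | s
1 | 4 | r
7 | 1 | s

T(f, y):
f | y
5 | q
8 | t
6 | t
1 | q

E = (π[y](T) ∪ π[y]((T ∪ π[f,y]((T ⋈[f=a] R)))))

Subexpression sizes:
  T → 4
  π[y](T) → 4
  T → 4
  T → 4
  R → 3
  (T ⋈[f=a] R) → 1
  π[f,y]((T ⋈[f=a] R)) → 1
  (T ∪ π[f,y]((T ⋈[f=a] R))) → 5
  π[y]((T ∪ π[f,y]((T ⋈[f=a] R)))) → 5
  (π[y](T) ∪ π[y]((T ∪ π[f,y]((T ⋈[f=a] R))))) → 9

|E| = 9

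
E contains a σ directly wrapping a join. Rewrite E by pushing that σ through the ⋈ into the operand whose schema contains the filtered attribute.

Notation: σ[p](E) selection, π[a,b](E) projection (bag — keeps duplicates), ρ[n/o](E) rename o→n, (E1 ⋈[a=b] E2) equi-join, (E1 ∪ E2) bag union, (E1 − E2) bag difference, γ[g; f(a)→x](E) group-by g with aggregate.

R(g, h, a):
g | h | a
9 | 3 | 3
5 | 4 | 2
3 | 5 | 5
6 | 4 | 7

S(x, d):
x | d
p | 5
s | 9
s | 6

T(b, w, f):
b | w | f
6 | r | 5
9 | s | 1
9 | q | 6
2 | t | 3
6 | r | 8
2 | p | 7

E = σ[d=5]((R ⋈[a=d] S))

σ filters on d, owned by the right side.
E' = (R ⋈[a=d] σ[d=5](S))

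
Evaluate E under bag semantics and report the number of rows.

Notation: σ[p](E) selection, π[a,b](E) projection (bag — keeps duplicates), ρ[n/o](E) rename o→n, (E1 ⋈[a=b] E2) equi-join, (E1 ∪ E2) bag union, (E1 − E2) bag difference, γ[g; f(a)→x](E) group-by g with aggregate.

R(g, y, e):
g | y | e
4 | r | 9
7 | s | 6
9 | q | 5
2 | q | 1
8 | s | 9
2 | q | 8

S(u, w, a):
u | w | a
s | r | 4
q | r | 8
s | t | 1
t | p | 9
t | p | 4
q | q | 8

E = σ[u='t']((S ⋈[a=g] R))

Stepwise |·|:
  S → 6
  R → 6
  (S ⋈[a=g] R) → 5
  σ[u='t']((S ⋈[a=g] R)) → 2

|E| = 2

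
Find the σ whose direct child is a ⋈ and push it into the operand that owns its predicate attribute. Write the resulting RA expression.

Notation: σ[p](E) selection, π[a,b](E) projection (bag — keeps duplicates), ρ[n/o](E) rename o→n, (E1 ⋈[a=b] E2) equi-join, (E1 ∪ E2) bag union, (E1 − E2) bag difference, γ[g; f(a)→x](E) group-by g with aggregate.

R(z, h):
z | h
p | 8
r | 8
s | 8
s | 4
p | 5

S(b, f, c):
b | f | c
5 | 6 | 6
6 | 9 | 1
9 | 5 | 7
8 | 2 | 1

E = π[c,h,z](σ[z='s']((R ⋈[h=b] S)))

σ filters on z, owned by the left side.
E' = π[c,h,z]((σ[z='s'](R) ⋈[h=b] S))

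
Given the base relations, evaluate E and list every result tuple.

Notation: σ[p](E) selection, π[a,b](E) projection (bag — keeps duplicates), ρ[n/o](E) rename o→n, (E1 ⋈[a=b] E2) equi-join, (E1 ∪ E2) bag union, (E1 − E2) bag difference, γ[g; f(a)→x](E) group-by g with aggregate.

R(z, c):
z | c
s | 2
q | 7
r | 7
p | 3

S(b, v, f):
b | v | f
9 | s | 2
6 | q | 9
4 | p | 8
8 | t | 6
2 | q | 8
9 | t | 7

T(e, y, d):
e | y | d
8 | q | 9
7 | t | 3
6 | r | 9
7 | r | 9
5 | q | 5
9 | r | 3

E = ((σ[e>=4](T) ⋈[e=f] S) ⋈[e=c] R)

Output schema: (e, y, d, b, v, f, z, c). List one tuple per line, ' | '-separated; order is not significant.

Per-node cardinality:
  T → 6
  σ[e>=4](T) → 6
  S → 6
  (σ[e>=4](T) ⋈[e=f] S) → 6
  R → 4
  ((σ[e>=4](T) ⋈[e=f] S) ⋈[e=c] R) → 4

== RESULT ==
e | y | d | b | v | f | z | c
7 | r | 9 | 9 | t | 7 | q | 7
7 | r | 9 | 9 | t | 7 | r | 7
7 | t | 3 | 9 | t | 7 | q | 7
7 | t | 3 | 9 | t | 7 | r | 7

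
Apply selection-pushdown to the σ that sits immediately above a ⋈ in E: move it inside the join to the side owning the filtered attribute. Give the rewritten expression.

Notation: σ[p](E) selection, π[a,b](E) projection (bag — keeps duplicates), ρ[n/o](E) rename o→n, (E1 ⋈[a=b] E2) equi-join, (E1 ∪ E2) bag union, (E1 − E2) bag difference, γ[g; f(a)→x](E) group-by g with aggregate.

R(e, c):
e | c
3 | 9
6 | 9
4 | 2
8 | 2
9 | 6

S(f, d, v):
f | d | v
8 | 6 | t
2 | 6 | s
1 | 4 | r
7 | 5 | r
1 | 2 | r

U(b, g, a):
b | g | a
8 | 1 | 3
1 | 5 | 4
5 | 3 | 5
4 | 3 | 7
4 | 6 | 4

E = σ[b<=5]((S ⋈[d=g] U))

σ filters on b, owned by the right side.
E' = (S ⋈[d=g] σ[b<=5](U))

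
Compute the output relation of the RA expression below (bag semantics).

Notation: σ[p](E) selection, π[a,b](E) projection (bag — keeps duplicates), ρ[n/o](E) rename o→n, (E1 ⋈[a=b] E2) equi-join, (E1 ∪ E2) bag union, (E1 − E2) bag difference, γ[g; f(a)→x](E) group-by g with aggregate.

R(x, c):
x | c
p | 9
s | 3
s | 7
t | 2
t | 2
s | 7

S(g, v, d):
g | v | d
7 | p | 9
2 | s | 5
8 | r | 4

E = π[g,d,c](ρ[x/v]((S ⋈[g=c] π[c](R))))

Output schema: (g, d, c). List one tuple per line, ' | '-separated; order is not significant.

Per-node cardinality:
  S → 3
  R → 6
  π[c](R) → 6
  (S ⋈[g=c] π[c](R)) → 4
  ρ[x/v]((S ⋈[g=c] π[c](R))) → 4
  π[g,d,c](ρ[x/v]((S ⋈[g=c] π[c](R)))) → 4

== RESULT ==
g | d | c
2 | 5 | 2
2 | 5 | 2
7 | 9 | 7
7 | 9 | 7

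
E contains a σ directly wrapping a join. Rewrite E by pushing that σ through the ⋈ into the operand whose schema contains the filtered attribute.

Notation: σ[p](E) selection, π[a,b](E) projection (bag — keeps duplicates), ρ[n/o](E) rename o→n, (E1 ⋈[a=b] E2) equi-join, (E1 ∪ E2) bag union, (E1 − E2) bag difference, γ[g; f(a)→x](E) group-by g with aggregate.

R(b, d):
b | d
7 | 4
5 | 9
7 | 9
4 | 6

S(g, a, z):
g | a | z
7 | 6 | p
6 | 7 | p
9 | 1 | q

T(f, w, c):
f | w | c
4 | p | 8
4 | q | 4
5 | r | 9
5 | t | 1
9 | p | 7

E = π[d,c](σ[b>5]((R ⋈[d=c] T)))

σ filters on b, owned by the left side.
E' = π[d,c]((σ[b>5](R) ⋈[d=c] T))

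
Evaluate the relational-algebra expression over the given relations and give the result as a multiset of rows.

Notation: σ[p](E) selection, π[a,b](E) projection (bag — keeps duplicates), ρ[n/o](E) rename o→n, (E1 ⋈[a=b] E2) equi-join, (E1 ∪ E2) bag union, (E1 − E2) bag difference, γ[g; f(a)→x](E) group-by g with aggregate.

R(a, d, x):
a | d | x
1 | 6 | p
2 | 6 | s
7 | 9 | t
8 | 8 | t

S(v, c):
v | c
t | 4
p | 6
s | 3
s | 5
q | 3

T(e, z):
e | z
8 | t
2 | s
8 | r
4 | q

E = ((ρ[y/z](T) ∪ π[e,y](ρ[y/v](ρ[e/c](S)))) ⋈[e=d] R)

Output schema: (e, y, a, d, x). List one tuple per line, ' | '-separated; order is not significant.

Per-node cardinality:
  T → 4
  ρ[y/z](T) → 4
  S → 5
  ρ[e/c](S) → 5
  ρ[y/v](ρ[e/c](S)) → 5
  π[e,y](ρ[y/v](ρ[e/c](S))) → 5
  (ρ[y/z](T) ∪ π[e,y](ρ[y/v](ρ[e/c](S)))) → 9
  R → 4
  ((ρ[y/z](T) ∪ π[e,y](ρ[y/v](ρ[e/c](S)))) ⋈[e=d] R) → 4

== RESULT ==
e | y | a | d | x
6 | p | 1 | 6 | p
6 | p | 2 | 6 | s
8 | r | 8 | 8 | t
8 | t | 8 | 8 | t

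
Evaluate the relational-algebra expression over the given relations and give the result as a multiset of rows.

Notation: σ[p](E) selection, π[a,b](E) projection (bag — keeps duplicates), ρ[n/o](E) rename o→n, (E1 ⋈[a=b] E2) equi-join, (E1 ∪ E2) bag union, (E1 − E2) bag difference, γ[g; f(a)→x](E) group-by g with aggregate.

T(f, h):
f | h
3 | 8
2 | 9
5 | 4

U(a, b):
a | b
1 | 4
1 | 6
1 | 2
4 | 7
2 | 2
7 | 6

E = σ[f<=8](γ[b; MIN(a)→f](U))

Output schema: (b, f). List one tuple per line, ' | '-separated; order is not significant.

Per-node cardinality:
  U → 6
  γ[b; MIN(a)→f](U) → 4
  σ[f<=8](γ[b; MIN(a)→f](U)) → 4

== RESULT ==
b | f
2 | 1
4 | 1
6 | 1
7 | 4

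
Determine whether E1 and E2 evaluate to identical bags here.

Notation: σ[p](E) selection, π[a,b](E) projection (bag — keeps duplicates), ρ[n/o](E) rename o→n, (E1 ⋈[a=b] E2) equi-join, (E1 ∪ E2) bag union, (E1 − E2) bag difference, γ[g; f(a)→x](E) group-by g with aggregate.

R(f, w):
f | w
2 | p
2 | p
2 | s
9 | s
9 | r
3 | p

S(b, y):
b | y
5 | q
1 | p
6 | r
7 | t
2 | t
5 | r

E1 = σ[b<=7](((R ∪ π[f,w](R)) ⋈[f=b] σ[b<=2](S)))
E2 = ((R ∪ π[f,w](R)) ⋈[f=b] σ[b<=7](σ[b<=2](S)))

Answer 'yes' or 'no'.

E1 row counts bottom-up:
  R → 6
  R → 6
  π[f,w](R) → 6
  (R ∪ π[f,w](R)) → 12
  S → 6
  σ[b<=2](S) → 2
  ((R ∪ π[f,w](R)) ⋈[f=b] σ[b<=2](S)) → 6
  σ[b<=7](((R ∪ π[f,w](R)) ⋈[f=b] σ[b<=2](S))) → 6
E2 row counts bottom-up:
  R → 6
  R → 6
  π[f,w](R) → 6
  (R ∪ π[f,w](R)) → 12
  S → 6
  σ[b<=2](S) → 2
  σ[b<=7](σ[b<=2](S)) → 2
  ((R ∪ π[f,w](R)) ⋈[f=b] σ[b<=7](σ[b<=2](S))) → 6

E1 and E2 produce the same multiset:
f | w | b | y
2 | p | 2 | t
2 | p | 2 | t
2 | p | 2 | t
2 | p | 2 | t
2 | s | 2 | t
2 | s | 2 | t

yes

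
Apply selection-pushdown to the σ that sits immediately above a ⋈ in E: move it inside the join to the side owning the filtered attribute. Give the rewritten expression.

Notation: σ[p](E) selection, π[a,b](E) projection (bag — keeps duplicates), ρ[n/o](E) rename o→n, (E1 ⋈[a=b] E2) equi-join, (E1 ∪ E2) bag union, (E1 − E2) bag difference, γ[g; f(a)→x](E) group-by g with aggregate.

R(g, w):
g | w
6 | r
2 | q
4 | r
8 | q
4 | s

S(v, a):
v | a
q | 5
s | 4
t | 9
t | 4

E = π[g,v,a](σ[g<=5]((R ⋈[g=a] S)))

σ filters on g, owned by the left side.
E' = π[g,v,a]((σ[g<=5](R) ⋈[g=a] S))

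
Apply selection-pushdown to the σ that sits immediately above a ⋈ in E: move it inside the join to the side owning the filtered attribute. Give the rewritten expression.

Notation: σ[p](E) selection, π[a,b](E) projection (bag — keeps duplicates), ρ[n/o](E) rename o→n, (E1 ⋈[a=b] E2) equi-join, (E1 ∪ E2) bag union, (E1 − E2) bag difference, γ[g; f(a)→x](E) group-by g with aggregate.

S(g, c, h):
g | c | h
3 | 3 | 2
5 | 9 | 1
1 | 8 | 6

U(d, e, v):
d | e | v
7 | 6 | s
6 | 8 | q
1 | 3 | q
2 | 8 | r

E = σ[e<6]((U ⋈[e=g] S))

σ filters on e, owned by the left side.
E' = (σ[e<6](U) ⋈[e=g] S)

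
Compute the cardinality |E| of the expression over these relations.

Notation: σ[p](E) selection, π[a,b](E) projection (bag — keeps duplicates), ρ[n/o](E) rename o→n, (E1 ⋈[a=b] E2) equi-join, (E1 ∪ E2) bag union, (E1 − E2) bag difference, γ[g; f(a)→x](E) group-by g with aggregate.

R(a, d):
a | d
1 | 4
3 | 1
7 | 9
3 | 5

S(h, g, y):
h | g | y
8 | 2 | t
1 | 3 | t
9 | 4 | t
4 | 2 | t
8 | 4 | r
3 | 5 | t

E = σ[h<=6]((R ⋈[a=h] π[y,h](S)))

Subexpression sizes:
  R → 4
  S → 6
  π[y,h](S) → 6
  (R ⋈[a=h] π[y,h](S)) → 3
  σ[h<=6]((R ⋈[a=h] π[y,h](S))) → 3

|E| = 3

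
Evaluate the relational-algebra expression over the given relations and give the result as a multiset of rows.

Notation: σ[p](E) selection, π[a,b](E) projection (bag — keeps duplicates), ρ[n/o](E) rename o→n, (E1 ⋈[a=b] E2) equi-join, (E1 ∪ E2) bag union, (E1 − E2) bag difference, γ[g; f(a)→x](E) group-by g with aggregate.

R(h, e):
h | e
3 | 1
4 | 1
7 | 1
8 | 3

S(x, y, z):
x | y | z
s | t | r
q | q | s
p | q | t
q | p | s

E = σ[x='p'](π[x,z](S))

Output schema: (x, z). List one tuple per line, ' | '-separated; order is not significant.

Subexpression sizes:
  S → 4
  π[x,z](S) → 4
  σ[x='p'](π[x,z](S)) → 1

== RESULT ==
x | z
p | t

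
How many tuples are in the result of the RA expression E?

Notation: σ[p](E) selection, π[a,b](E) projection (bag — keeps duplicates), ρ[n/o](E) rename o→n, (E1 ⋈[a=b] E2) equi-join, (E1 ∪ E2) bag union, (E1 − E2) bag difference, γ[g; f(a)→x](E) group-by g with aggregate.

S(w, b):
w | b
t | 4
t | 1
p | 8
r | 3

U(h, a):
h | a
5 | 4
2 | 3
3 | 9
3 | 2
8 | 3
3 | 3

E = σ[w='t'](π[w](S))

Stepwise |·|:
  S → 4
  π[w](S) → 4
  σ[w='t'](π[w](S)) → 2

|E| = 2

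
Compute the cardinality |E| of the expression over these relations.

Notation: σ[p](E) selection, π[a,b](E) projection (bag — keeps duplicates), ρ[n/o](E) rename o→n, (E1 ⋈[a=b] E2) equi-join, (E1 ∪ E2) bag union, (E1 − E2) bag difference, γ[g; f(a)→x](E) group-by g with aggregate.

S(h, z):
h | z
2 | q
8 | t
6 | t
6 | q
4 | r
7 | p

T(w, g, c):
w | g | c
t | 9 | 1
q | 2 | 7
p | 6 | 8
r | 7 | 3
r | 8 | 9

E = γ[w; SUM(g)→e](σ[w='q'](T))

Stepwise |·|:
  T → 5
  σ[w='q'](T) → 1
  γ[w; SUM(g)→e](σ[w='q'](T)) → 1

|E| = 1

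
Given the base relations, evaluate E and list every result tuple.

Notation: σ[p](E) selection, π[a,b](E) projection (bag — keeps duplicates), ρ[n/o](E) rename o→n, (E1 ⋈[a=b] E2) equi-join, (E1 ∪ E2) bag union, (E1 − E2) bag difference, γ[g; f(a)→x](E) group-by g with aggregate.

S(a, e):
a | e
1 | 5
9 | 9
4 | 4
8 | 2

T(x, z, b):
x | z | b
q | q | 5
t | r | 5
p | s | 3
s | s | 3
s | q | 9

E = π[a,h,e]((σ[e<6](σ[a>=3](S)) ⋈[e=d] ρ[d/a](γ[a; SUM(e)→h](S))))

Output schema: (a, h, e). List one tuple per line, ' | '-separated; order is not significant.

Per-node cardinality:
  S → 4
  σ[a>=3](S) → 3
  σ[e<6](σ[a>=3](S)) → 2
  S → 4
  γ[a; SUM(e)→h](S) → 4
  ρ[d/a](γ[a; SUM(e)→h](S)) → 4
  (σ[e<6](σ[a>=3](S)) ⋈[e=d] ρ[d/a](γ[a; SUM(e)→h](S))) → 1
  π[a,h,e]((σ[e<6](σ[a>=3](S)) ⋈[e=d] ρ[d/a](γ[a; SUM(e)→h](S)))) → 1

== RESULT ==
a | h | e
4 | 4 | 4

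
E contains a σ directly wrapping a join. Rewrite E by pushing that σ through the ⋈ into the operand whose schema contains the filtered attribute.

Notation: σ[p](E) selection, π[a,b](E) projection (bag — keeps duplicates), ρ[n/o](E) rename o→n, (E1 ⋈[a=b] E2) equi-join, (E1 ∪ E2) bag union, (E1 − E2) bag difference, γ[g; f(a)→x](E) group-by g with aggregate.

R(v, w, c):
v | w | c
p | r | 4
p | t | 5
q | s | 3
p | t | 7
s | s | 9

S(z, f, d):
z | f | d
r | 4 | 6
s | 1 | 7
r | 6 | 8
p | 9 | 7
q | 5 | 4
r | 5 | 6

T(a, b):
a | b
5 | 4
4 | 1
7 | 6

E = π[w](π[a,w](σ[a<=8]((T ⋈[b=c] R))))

σ filters on a, owned by the left side.
E' = π[w](π[a,w]((σ[a<=8](T) ⋈[b=c] R)))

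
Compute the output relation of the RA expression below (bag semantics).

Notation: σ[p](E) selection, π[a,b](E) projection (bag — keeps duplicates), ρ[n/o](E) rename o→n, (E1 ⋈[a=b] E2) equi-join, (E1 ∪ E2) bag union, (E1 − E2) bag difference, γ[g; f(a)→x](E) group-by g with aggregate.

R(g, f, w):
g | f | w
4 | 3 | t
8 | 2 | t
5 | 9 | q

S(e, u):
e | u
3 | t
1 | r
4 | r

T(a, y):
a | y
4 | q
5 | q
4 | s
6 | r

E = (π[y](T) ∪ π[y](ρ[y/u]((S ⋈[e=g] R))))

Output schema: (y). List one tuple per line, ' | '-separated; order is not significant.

Subexpression sizes:
  T → 4
  π[y](T) → 4
  S → 3
  R → 3
  (S ⋈[e=g] R) → 1
  ρ[y/u]((S ⋈[e=g] R)) → 1
  π[y](ρ[y/u]((S ⋈[e=g] R))) → 1
  (π[y](T) ∪ π[y](ρ[y/u]((S ⋈[e=g] R)))) → 5

== RESULT ==
y
q
q
r
r
s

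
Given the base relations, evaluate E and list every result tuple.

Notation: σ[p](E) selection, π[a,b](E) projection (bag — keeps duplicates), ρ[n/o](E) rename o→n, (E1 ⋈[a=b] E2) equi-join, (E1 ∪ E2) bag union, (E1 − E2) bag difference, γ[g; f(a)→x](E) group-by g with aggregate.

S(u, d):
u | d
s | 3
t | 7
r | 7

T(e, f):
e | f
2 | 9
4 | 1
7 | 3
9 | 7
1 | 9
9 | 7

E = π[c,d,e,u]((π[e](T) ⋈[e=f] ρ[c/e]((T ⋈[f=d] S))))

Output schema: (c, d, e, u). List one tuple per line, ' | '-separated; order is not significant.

Row counts bottom-up:
  T → 6
  π[e](T) → 6
  T → 6
  S → 3
  (T ⋈[f=d] S) → 5
  ρ[c/e]((T ⋈[f=d] S)) → 5
  (π[e](T) ⋈[e=f] ρ[c/e]((T ⋈[f=d] S))) → 4
  π[c,d,e,u]((π[e](T) ⋈[e=f] ρ[c/e]((T ⋈[f=d] S)))) → 4

== RESULT ==
c | d | e | u
9 | 7 | 7 | r
9 | 7 | 7 | r
9 | 7 | 7 | t
9 | 7 | 7 | t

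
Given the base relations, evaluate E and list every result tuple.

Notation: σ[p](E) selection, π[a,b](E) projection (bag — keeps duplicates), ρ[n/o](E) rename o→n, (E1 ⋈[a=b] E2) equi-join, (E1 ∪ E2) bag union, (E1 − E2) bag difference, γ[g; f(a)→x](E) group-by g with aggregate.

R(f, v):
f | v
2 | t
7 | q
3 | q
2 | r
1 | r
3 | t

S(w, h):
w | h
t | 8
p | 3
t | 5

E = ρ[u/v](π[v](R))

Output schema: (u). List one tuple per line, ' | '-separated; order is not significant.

Row counts bottom-up:
  R → 6
  π[v](R) → 6
  ρ[u/v](π[v](R)) → 6

== RESULT ==
u
q
q
r
r
t
t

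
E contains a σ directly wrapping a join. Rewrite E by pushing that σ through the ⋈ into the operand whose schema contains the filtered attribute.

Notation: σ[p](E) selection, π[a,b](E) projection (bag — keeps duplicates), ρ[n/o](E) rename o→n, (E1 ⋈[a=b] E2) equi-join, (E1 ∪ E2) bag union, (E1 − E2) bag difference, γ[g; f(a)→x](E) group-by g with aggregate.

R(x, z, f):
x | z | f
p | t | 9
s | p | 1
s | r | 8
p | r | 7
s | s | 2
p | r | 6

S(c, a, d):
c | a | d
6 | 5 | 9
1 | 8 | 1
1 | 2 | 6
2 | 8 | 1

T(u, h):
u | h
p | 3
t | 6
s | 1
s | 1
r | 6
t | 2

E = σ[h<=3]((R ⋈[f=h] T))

σ filters on h, owned by the right side.
E' = (R ⋈[f=h] σ[h<=3](T))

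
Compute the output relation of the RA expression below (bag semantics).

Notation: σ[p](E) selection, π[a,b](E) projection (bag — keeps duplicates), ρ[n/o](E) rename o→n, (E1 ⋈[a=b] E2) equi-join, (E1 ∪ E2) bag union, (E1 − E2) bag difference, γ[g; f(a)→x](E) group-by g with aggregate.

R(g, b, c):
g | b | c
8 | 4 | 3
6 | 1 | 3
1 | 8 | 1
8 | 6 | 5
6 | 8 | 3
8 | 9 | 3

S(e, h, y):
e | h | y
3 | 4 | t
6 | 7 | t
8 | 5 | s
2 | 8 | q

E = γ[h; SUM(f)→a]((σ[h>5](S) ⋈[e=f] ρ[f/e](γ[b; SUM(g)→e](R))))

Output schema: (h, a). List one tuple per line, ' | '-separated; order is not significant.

Row counts bottom-up:
  S → 4
  σ[h>5](S) → 2
  R → 6
  γ[b; SUM(g)→e](R) → 5
  ρ[f/e](γ[b; SUM(g)→e](R)) → 5
  (σ[h>5](S) ⋈[e=f] ρ[f/e](γ[b; SUM(g)→e](R))) → 1
  γ[h; SUM(f)→a]((σ[h>5](S) ⋈[e=f] ρ[f/e](γ[b; SUM(g)→e](R)))) → 1

== RESULT ==
h | a
7 | 6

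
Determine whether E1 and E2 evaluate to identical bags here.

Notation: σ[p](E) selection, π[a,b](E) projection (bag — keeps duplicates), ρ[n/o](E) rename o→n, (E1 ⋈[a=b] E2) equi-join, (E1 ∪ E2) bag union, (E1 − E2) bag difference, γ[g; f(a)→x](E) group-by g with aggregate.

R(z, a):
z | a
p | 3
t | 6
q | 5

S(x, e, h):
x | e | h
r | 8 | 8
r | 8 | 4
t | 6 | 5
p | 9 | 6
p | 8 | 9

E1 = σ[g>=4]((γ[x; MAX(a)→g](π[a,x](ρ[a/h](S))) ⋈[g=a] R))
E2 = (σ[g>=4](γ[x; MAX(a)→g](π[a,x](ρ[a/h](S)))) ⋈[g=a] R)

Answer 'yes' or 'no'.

E1 stepwise |·|:
  S → 5
  ρ[a/h](S) → 5
  π[a,x](ρ[a/h](S)) → 5
  γ[x; MAX(a)→g](π[a,x](ρ[a/h](S))) → 3
  R → 3
  (γ[x; MAX(a)→g](π[a,x](ρ[a/h](S))) ⋈[g=a] R) → 1
  σ[g>=4]((γ[x; MAX(a)→g](π[a,x](ρ[a/h](S))) ⋈[g=a] R)) → 1
E2 stepwise |·|:
  S → 5
  ρ[a/h](S) → 5
  π[a,x](ρ[a/h](S)) → 5
  γ[x; MAX(a)→g](π[a,x](ρ[a/h](S))) → 3
  σ[g>=4](γ[x; MAX(a)→g](π[a,x](ρ[a/h](S)))) → 3
  R → 3
  (σ[g>=4](γ[x; MAX(a)→g](π[a,x](ρ[a/h](S)))) ⋈[g=a] R) → 1

E1 and E2 produce the same multiset:
x | g | z | a
t | 5 | q | 5

yes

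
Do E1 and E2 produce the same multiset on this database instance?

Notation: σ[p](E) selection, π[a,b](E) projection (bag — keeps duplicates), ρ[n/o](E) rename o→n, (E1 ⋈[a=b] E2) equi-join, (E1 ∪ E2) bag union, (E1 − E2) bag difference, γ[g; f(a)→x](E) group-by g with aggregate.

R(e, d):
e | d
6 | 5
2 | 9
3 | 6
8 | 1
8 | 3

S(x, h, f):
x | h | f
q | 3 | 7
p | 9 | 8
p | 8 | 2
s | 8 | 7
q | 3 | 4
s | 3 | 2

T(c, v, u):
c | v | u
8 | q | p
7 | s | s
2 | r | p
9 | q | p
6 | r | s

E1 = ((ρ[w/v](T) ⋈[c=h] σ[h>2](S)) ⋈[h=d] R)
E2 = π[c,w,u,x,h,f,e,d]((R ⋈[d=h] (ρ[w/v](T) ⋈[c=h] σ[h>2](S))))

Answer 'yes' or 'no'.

E1 row counts bottom-up:
  T → 5
  ρ[w/v](T) → 5
  S → 6
  σ[h>2](S) → 6
  (ρ[w/v](T) ⋈[c=h] σ[h>2](S)) → 3
  R → 5
  ((ρ[w/v](T) ⋈[c=h] σ[h>2](S)) ⋈[h=d] R) → 1
E2 row counts bottom-up:
  R → 5
  T → 5
  ρ[w/v](T) → 5
  S → 6
  σ[h>2](S) → 6
  (ρ[w/v](T) ⋈[c=h] σ[h>2](S)) → 3
  (R ⋈[d=h] (ρ[w/v](T) ⋈[c=h] σ[h>2](S))) → 1
  π[c,w,u,x,h,f,e,d]((R ⋈[d=h] (ρ[w/v](T) ⋈[c=h] σ[h>2](S)))) → 1

E1 and E2 produce the same multiset:
c | w | u | x | h | f | e | d
9 | q | p | p | 9 | 8 | 2 | 9

yes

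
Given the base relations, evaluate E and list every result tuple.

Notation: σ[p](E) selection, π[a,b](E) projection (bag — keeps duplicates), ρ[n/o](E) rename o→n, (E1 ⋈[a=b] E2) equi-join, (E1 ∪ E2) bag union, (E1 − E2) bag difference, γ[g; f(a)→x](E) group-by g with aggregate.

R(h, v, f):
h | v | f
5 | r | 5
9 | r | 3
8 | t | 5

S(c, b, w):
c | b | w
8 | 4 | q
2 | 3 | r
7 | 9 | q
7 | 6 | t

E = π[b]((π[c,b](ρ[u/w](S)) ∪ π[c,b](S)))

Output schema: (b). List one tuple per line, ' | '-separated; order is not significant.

Subexpression sizes:
  S → 4
  ρ[u/w](S) → 4
  π[c,b](ρ[u/w](S)) → 4
  S → 4
  π[c,b](S) → 4
  (π[c,b](ρ[u/w](S)) ∪ π[c,b](S)) → 8
  π[b]((π[c,b](ρ[u/w](S)) ∪ π[c,b](S))) → 8

== RESULT ==
b
3
3
4
4
6
6
9
9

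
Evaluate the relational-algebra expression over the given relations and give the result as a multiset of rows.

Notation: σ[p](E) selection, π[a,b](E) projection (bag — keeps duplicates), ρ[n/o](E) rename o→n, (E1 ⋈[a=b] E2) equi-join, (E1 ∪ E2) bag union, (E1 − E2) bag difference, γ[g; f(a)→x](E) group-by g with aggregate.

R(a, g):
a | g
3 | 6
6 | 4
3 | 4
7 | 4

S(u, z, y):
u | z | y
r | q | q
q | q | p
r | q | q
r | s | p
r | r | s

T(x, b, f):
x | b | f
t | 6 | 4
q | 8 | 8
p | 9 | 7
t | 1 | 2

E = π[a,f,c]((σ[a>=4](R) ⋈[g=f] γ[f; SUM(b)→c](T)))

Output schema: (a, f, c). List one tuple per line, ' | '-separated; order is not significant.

Row counts bottom-up:
  R → 4
  σ[a>=4](R) → 2
  T → 4
  γ[f; SUM(b)→c](T) → 4
  (σ[a>=4](R) ⋈[g=f] γ[f; SUM(b)→c](T)) → 2
  π[a,f,c]((σ[a>=4](R) ⋈[g=f] γ[f; SUM(b)→c](T))) → 2

== RESULT ==
a | f | c
6 | 4 | 6
7 | 4 | 6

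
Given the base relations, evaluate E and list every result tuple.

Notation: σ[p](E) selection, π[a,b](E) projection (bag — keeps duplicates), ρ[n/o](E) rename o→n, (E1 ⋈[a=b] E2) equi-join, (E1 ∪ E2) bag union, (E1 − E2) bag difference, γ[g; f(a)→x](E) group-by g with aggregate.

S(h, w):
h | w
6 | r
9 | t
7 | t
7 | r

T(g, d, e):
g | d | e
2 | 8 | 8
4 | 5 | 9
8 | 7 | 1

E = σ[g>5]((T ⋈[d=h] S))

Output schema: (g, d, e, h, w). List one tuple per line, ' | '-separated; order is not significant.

Per-node cardinality:
  T → 3
  S → 4
  (T ⋈[d=h] S) → 2
  σ[g>5]((T ⋈[d=h] S)) → 2

== RESULT ==
g | d | e | h | w
8 | 7 | 1 | 7 | r
8 | 7 | 1 | 7 | t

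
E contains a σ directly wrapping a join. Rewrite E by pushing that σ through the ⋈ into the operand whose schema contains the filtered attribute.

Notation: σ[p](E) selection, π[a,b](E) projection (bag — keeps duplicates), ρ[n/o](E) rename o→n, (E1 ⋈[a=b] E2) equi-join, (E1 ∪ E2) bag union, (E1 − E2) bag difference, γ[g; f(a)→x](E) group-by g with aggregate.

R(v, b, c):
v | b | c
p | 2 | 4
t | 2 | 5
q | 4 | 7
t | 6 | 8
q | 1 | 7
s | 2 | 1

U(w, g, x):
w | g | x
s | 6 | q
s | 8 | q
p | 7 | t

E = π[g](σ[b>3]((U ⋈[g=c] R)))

σ filters on b, owned by the right side.
E' = π[g]((U ⋈[g=c] σ[b>3](R)))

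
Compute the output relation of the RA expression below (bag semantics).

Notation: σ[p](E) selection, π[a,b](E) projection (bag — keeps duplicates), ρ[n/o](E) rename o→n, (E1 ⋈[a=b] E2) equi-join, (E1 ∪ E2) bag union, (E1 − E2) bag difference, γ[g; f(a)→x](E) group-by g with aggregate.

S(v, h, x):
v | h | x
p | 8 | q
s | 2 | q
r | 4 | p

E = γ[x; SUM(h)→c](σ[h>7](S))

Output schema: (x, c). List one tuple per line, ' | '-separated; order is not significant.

Subexpression sizes:
  S → 3
  σ[h>7](S) → 1
  γ[x; SUM(h)→c](σ[h>7](S)) → 1

== RESULT ==
x | c
q | 8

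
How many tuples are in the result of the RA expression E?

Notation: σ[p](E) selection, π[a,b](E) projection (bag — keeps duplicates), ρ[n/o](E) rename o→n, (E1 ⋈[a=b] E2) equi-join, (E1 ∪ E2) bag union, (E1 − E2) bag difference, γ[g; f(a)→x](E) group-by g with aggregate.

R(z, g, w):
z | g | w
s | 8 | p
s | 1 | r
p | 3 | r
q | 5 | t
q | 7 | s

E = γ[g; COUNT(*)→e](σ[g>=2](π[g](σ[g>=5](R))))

Stepwise |·|:
  R → 5
  σ[g>=5](R) → 3
  π[g](σ[g>=5](R)) → 3
  σ[g>=2](π[g](σ[g>=5](R))) → 3
  γ[g; COUNT(*)→e](σ[g>=2](π[g](σ[g>=5](R)))) → 3

|E| = 3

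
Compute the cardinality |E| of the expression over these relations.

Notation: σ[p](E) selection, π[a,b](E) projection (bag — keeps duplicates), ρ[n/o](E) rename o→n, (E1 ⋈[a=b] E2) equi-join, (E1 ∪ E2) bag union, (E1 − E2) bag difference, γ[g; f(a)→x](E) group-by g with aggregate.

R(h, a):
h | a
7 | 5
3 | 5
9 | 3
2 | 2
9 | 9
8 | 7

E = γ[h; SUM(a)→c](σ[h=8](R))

Subexpression sizes:
  R → 6
  σ[h=8](R) → 1
  γ[h; SUM(a)→c](σ[h=8](R)) → 1

|E| = 1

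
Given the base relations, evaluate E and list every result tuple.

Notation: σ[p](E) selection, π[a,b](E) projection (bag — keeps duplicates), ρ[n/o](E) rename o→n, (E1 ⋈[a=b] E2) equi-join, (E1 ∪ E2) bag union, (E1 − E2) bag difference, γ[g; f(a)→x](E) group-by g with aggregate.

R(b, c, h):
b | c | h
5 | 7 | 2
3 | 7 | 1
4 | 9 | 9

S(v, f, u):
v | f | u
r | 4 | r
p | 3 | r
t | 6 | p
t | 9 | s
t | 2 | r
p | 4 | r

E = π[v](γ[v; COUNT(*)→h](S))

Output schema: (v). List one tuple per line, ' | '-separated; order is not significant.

Stepwise |·|:
  S → 6
  γ[v; COUNT(*)→h](S) → 3
  π[v](γ[v; COUNT(*)→h](S)) → 3

== RESULT ==
v
p
r
t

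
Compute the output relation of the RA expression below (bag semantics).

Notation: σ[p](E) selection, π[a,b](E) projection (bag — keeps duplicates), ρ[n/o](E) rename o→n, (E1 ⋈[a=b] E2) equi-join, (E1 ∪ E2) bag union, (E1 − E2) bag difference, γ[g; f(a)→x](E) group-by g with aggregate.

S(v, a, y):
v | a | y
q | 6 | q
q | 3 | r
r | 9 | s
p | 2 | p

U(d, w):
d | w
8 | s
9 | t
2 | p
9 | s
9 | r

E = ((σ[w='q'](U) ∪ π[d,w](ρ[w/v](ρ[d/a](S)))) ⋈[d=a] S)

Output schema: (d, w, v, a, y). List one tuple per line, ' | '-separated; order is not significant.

Stepwise |·|:
  U → 5
  σ[w='q'](U) → 0
  S → 4
  ρ[d/a](S) → 4
  ρ[w/v](ρ[d/a](S)) → 4
  π[d,w](ρ[w/v](ρ[d/a](S))) → 4
  (σ[w='q'](U) ∪ π[d,w](ρ[w/v](ρ[d/a](S)))) → 4
  S → 4
  ((σ[w='q'](U) ∪ π[d,w](ρ[w/v](ρ[d/a](S)))) ⋈[d=a] S) → 4

== RESULT ==
d | w | v | a | y
2 | p | p | 2 | p
3 | q | q | 3 | r
6 | q | q | 6 | q
9 | r | r | 9 | s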